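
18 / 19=0.95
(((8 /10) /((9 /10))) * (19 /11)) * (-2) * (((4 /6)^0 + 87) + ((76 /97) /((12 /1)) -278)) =16802384 /28809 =583.23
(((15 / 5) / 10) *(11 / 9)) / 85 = 11 / 2550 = 0.00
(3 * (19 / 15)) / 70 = 19 / 350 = 0.05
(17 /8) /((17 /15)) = 15 /8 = 1.88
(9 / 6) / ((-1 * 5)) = -3 / 10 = -0.30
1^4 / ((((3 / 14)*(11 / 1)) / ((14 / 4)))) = 49 / 33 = 1.48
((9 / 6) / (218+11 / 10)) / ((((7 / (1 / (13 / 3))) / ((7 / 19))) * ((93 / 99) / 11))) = 16335 / 16776487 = 0.00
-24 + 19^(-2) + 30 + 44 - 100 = -18049 /361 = -50.00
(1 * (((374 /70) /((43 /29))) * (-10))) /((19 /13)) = -140998 /5719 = -24.65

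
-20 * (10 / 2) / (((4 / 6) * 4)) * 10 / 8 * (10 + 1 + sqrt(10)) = -4125 / 8- 375 * sqrt(10) / 8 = -663.86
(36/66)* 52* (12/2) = 1872/11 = 170.18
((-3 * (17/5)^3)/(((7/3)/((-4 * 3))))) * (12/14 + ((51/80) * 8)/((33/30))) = 224445492/67375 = 3331.29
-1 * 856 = -856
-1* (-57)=57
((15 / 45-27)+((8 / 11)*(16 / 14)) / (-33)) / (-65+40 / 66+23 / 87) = 491724 / 1181411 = 0.42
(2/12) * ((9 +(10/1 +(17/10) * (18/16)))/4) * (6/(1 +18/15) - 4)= -11711/10560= -1.11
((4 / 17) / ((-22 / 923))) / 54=-923 / 5049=-0.18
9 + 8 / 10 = 49 / 5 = 9.80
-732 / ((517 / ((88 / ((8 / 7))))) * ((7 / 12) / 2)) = -17568 / 47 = -373.79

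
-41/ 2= -20.50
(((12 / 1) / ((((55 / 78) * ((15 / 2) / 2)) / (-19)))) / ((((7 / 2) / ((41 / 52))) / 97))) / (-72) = 151126 / 5775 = 26.17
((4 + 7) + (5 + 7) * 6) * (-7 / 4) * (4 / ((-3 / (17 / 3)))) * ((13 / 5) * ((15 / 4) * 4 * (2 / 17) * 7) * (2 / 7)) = 30212 / 3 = 10070.67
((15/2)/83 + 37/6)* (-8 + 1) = -10906/249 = -43.80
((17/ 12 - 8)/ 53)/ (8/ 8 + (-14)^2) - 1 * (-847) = 106122245/ 125292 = 847.00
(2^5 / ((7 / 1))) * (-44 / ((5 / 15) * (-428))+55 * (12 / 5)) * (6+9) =6795360 / 749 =9072.58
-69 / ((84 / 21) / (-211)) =14559 / 4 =3639.75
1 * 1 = 1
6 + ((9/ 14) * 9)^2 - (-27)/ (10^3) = 39.50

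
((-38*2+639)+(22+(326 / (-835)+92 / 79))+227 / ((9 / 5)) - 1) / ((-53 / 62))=-26166598358 / 31465305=-831.60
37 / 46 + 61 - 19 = 1969 / 46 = 42.80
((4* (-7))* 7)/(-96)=49/24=2.04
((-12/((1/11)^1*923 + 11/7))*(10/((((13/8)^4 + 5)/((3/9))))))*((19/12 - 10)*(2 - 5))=-159272960/161393931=-0.99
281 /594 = 0.47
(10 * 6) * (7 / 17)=420 / 17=24.71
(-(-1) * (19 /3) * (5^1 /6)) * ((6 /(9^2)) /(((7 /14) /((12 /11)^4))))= 1.11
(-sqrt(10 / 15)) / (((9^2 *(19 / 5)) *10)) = -sqrt(6) / 9234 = -0.00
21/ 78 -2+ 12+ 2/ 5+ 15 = 3337/ 130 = 25.67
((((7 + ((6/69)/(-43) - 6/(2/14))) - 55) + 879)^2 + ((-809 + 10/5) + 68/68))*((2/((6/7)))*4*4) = 68108250138320/2934363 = 23210574.20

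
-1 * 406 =-406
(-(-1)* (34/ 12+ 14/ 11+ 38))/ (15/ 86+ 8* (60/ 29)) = 3465413/ 1376595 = 2.52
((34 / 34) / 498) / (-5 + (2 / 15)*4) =-5 / 11122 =-0.00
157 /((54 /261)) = 4553 /6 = 758.83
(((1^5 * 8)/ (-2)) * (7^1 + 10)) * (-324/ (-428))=-5508/ 107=-51.48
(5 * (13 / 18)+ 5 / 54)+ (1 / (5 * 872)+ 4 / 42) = 3130669 / 824040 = 3.80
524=524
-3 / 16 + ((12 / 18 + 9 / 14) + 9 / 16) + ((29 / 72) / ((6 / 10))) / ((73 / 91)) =34787 / 13797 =2.52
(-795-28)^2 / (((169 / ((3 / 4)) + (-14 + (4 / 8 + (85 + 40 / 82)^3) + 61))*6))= 46682192009 / 258466899427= 0.18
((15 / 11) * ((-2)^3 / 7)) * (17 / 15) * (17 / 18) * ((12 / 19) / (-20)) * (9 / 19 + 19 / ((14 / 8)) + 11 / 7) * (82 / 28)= 1232296 / 619115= 1.99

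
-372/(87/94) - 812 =-35204/29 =-1213.93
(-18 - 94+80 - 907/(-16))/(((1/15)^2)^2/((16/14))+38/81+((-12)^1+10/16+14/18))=-19996875/8203736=-2.44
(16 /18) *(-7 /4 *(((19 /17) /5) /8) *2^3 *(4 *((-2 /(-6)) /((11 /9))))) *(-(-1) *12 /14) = -304 /935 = -0.33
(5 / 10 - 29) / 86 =-57 / 172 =-0.33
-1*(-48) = 48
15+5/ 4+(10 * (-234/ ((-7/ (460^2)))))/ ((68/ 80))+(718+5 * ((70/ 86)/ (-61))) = 103901933623069/ 1248548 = 83218213.17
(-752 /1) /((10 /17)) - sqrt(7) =-1281.05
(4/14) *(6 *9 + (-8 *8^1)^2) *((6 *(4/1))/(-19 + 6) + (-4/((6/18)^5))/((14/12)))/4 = -157666800/637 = -247514.60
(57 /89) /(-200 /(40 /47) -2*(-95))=-19 /1335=-0.01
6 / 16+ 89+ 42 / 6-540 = -3549 / 8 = -443.62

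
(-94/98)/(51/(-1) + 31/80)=0.02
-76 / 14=-5.43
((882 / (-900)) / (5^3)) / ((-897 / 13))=49 / 431250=0.00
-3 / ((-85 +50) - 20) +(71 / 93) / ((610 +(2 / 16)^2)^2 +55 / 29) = 12332826323611 / 226093311988335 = 0.05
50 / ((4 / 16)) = 200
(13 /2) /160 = 13 /320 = 0.04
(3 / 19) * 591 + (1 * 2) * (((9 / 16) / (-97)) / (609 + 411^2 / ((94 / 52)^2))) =52986601640319 / 567820323496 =93.32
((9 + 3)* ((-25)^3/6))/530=-3125/53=-58.96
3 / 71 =0.04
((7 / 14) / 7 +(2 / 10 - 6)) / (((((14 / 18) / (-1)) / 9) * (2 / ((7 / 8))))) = 32481 / 1120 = 29.00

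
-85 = -85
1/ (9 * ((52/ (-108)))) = -3/ 13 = -0.23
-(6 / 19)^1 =-6 / 19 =-0.32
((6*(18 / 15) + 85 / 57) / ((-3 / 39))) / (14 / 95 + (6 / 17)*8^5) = -547417 / 56033994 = -0.01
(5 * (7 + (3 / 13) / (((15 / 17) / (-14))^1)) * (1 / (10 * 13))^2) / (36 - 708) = -31 / 21091200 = -0.00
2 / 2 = 1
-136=-136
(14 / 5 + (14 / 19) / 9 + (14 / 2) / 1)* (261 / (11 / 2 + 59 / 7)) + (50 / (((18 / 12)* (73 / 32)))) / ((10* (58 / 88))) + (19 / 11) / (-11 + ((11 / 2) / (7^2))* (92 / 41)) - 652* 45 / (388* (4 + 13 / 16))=27815730584141519 / 162177242502275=171.51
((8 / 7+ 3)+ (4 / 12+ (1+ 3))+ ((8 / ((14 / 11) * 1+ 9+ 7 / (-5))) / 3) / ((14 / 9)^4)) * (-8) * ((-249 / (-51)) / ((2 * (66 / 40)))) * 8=-199032535880 / 246493863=-807.45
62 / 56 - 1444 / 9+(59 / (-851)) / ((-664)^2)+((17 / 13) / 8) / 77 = -76940665416613 / 482885612352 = -159.34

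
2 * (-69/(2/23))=-1587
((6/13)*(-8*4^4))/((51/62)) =-253952/221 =-1149.10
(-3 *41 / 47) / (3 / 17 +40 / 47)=-2.55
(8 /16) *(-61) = -61 /2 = -30.50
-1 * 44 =-44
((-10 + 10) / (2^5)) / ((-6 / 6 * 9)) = 0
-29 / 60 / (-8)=29 / 480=0.06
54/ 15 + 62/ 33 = 904/ 165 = 5.48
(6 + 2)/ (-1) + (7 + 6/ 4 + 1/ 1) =3/ 2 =1.50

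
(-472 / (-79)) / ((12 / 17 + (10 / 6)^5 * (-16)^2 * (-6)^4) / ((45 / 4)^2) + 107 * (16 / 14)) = 42652575 / 241538623391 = 0.00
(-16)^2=256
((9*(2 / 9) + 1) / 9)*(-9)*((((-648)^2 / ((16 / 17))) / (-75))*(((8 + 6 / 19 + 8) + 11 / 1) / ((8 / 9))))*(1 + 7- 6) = 520989327 / 475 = 1096819.64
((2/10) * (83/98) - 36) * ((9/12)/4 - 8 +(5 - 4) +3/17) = 6338077/26656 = 237.77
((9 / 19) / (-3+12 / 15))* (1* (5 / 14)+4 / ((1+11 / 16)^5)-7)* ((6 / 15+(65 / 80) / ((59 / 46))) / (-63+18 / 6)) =-69144462749 / 2935833139008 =-0.02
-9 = -9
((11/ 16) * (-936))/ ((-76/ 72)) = 11583/ 19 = 609.63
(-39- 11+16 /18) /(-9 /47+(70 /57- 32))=394706 /248853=1.59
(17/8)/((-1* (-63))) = 17/504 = 0.03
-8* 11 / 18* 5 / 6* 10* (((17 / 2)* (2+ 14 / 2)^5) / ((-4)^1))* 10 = 51121125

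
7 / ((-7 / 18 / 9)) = -162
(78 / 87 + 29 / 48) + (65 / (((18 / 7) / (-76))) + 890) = -4299653 / 4176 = -1029.61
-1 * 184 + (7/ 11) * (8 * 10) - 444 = -6348/ 11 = -577.09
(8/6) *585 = 780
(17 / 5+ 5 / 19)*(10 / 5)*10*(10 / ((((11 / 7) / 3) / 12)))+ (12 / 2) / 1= 3509094 / 209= 16789.92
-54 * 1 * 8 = -432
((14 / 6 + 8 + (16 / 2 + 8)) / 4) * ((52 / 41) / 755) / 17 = 1027 / 1578705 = 0.00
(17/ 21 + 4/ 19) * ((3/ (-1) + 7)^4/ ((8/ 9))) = 39072/ 133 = 293.77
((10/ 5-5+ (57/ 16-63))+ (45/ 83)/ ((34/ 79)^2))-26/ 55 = -59.98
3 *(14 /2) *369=7749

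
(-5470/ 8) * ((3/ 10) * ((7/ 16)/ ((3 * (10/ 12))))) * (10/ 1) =-11487/ 32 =-358.97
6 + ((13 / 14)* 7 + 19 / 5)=163 / 10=16.30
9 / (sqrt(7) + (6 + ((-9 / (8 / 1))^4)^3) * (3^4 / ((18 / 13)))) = 14363704893859806981390336 / 943881770405878487057492159 - 170005193383307227693056 * sqrt(7) / 6607172392841149409402445113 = 0.02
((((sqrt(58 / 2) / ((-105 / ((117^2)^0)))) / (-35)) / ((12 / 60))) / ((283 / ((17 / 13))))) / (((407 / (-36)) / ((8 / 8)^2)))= -204 * sqrt(29) / 366851485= -0.00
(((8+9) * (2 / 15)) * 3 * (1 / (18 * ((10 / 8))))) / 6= 34 / 675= 0.05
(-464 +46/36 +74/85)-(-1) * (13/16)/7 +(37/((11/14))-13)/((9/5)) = -417326533/942480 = -442.80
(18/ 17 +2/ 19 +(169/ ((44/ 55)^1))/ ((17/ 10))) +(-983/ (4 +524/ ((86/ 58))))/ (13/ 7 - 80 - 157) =60289061561/ 480618832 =125.44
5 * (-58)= -290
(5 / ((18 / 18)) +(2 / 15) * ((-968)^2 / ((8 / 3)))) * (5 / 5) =234281 / 5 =46856.20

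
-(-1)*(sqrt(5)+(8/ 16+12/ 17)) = 41/ 34+sqrt(5) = 3.44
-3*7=-21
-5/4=-1.25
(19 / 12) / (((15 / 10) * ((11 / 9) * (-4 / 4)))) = -19 / 22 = -0.86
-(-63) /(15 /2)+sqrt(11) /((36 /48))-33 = -123 /5+4 * sqrt(11) /3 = -20.18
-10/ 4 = -5/ 2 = -2.50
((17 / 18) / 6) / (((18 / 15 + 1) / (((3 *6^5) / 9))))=2040 / 11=185.45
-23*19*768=-335616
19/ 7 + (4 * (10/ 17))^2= 16691/ 2023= 8.25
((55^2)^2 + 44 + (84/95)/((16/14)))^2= 3022824738783344049/36100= 83734757307017.84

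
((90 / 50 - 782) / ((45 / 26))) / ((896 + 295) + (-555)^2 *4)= -101426 / 277490475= -0.00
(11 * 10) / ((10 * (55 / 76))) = 15.20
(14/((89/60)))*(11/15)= 616/89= 6.92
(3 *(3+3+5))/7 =33/7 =4.71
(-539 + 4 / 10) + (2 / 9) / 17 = -412019 / 765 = -538.59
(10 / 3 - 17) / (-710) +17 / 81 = 13177 / 57510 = 0.23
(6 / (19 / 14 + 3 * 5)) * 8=672 / 229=2.93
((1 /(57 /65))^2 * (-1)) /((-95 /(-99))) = -9295 /6859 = -1.36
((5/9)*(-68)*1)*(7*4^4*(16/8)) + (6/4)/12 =-9748471/72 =-135395.43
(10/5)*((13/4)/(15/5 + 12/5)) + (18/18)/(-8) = 233/216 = 1.08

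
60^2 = 3600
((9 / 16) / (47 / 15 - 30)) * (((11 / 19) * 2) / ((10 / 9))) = -2673 / 122512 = -0.02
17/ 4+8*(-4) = -111/ 4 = -27.75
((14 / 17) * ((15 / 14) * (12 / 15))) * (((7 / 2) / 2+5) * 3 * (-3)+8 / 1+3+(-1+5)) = -32.29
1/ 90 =0.01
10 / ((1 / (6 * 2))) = 120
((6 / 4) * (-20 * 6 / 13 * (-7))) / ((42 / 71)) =2130 / 13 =163.85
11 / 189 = 0.06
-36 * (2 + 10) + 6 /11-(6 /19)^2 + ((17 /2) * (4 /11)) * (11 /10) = -8501003 /19855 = -428.15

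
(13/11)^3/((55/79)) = 173563/73205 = 2.37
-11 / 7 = -1.57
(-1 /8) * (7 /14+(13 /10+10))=-59 /40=-1.48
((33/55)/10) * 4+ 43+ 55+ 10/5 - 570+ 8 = -11544/25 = -461.76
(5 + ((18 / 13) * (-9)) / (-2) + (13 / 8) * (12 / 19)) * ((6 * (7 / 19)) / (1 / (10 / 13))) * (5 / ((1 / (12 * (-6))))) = -457758000 / 61009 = -7503.12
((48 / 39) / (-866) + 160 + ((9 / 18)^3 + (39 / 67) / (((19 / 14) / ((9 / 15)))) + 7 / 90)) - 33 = 127.46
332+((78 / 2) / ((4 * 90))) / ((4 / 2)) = 79693 / 240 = 332.05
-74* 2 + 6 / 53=-7838 / 53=-147.89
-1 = -1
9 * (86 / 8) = 387 / 4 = 96.75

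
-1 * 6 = -6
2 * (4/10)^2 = 0.32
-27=-27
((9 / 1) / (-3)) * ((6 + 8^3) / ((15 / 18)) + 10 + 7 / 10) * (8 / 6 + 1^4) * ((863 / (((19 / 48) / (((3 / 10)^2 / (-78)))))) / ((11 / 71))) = 24408038277 / 339625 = 71867.61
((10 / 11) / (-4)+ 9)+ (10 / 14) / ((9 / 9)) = 1461 / 154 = 9.49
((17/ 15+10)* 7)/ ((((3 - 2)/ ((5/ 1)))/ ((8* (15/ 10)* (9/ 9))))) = 4676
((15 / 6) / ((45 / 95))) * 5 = 475 / 18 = 26.39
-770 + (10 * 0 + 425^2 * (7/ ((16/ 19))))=24010805/ 16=1500675.31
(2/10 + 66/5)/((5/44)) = 2948/25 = 117.92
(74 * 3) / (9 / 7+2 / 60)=46620 / 277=168.30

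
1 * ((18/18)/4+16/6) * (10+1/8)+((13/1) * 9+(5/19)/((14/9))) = 624357/4256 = 146.70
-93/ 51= -31/ 17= -1.82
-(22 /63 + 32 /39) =-958 /819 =-1.17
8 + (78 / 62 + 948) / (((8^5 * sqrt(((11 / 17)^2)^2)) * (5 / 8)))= 623068243 / 76820480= 8.11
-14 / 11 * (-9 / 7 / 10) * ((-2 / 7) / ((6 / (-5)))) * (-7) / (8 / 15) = -0.51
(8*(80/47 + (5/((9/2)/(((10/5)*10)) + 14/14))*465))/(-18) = -17499680/20727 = -844.29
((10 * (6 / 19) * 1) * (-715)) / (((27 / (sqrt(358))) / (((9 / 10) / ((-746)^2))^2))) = -1287 * sqrt(358) / 5884491106864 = -0.00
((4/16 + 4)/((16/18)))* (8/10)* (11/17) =99/40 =2.48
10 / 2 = 5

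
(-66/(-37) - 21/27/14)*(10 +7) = 19567/666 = 29.38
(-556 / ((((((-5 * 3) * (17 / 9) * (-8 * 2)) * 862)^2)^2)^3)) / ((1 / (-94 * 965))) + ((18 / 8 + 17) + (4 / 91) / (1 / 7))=42830688983554623245903994779902577632048885015932679006401339911007268977 / 2189966398372507776585061679995018718649500512122418198950707200000000000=19.56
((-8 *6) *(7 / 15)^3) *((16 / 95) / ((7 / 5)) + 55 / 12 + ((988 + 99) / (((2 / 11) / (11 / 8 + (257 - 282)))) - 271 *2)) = 44350851923 / 64125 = 691631.22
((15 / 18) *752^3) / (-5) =-212629504 / 3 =-70876501.33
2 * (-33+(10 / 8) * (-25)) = -128.50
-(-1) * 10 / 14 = 5 / 7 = 0.71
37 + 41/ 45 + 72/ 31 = 56126/ 1395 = 40.23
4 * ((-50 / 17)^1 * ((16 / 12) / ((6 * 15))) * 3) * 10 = -800 / 153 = -5.23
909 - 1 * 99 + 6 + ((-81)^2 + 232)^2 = 46145665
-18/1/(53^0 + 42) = -18/43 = -0.42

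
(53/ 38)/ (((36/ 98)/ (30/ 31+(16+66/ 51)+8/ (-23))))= 140975548/ 2072691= 68.02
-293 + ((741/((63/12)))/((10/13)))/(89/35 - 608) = -6215385/21191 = -293.30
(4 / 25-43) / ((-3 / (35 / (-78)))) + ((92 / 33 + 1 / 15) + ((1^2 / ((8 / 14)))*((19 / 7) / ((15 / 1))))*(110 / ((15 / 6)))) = 44531 / 4290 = 10.38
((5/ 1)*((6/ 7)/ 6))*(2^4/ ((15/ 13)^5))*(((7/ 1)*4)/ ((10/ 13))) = 154457888/ 759375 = 203.40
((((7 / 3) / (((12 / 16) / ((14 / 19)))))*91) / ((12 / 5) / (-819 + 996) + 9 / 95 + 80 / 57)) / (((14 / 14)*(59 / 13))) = 2318680 / 76263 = 30.40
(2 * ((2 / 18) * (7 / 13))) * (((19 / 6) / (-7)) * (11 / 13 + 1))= -152 / 1521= -0.10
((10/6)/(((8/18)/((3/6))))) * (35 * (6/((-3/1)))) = -525/4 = -131.25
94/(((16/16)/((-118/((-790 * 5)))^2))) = 327214/3900625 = 0.08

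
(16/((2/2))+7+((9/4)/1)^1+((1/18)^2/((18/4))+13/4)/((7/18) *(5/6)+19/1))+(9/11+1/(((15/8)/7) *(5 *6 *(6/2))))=1628805659/61983900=26.28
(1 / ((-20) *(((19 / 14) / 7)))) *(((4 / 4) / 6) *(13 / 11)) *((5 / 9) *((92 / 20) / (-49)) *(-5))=-299 / 22572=-0.01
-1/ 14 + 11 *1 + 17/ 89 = 13855/ 1246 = 11.12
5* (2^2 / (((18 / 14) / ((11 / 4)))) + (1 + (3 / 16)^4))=28184125 / 589824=47.78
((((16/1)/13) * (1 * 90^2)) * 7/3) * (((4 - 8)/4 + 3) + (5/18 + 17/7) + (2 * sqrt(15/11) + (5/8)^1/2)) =604800 * sqrt(165)/143 + 1517700/13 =171073.40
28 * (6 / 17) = 168 / 17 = 9.88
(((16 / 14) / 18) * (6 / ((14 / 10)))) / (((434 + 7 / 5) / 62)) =12400 / 320019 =0.04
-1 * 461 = -461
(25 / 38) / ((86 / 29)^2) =21025 / 281048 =0.07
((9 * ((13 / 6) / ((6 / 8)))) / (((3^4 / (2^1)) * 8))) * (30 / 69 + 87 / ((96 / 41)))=359671 / 119232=3.02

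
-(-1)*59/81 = 0.73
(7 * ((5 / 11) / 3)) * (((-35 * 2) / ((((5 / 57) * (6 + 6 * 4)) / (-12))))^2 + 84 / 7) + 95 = 5949429 / 55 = 108171.44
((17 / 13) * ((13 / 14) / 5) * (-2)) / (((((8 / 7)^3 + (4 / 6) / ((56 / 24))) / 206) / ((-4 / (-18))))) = -171598 / 13725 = -12.50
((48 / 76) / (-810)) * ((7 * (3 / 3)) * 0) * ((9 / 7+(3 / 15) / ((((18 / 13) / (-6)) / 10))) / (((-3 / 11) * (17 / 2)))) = 0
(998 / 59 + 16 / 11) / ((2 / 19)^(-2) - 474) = -47688 / 996215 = -0.05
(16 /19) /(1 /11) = 176 /19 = 9.26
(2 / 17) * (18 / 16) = 9 / 68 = 0.13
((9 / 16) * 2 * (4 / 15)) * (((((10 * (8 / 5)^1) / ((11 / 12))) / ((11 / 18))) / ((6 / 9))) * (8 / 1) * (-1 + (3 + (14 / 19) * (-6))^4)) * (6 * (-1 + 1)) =0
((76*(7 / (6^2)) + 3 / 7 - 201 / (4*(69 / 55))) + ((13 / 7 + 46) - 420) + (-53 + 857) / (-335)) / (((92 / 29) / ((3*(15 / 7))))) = -335656063 / 414736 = -809.32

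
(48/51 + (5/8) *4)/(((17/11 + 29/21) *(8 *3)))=693/14144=0.05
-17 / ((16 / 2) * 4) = -0.53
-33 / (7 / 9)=-297 / 7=-42.43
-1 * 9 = -9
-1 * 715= -715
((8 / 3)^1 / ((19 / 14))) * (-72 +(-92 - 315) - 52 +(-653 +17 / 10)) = -2323.12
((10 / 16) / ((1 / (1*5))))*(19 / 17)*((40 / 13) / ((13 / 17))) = 2375 / 169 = 14.05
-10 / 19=-0.53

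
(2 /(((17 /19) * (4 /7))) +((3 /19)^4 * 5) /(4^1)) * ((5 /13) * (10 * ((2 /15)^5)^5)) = 581704179777536 /290902963287113736426830291748046875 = 0.00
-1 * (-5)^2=-25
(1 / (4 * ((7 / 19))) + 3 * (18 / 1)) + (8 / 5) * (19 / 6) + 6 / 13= 328729 / 5460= 60.21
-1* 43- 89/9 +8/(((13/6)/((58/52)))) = -74180/1521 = -48.77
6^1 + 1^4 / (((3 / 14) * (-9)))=148 / 27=5.48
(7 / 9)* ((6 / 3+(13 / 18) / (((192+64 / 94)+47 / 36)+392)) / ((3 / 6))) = 9259600 / 2974467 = 3.11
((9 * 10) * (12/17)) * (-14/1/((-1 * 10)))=1512/17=88.94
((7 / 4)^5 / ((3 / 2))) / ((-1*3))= -16807 / 4608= -3.65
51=51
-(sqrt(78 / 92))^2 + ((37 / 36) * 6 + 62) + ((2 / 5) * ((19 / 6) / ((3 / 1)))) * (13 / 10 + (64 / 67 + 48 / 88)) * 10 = 60370592 / 762795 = 79.14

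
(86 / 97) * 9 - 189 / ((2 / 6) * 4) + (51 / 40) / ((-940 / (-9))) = -133.76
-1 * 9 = -9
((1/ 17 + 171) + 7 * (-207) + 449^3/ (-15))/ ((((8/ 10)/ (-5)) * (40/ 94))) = 18084969119/ 204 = 88651809.41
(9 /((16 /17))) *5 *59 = 45135 /16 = 2820.94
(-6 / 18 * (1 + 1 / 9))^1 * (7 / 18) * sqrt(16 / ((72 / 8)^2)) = -140 / 2187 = -0.06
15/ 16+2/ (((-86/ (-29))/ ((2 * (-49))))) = -44827/ 688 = -65.16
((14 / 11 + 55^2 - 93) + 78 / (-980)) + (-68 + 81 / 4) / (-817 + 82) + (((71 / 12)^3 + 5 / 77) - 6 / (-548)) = 2003623517881 / 638003520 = 3140.46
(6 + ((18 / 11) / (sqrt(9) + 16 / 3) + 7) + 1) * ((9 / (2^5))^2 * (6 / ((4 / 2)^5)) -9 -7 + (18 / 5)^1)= -61890173 / 352000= -175.82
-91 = -91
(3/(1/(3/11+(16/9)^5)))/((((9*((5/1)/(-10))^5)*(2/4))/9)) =-749534912/216513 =-3461.85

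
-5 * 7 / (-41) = 35 / 41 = 0.85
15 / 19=0.79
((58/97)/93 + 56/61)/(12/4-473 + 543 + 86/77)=39170978/3140453667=0.01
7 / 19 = 0.37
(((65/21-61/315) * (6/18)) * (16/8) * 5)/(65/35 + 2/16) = 4.88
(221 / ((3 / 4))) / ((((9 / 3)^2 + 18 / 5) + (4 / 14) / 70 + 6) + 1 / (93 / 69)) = 6713980 / 440799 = 15.23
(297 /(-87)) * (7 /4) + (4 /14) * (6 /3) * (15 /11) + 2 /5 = -214141 /44660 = -4.79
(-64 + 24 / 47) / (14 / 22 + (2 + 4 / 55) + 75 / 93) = -18.06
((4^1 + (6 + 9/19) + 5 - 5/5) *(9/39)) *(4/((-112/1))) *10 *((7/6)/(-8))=1375/7904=0.17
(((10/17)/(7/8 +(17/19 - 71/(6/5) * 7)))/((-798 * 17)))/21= 40/7989055599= 0.00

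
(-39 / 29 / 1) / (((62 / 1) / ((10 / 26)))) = -15 / 1798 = -0.01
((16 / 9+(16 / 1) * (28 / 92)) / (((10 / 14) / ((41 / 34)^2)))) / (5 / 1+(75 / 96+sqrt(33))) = 4792652032 / 25903359 -4144996352 * sqrt(33) / 129516795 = 1.17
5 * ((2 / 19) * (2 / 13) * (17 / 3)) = 0.46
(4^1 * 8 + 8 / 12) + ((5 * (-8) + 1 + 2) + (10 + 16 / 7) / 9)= -187 / 63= -2.97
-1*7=-7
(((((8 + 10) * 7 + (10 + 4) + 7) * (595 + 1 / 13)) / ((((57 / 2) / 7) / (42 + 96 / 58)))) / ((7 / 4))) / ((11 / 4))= 15356640768 / 78793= 194898.54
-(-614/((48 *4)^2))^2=-94249/339738624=-0.00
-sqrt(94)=-9.70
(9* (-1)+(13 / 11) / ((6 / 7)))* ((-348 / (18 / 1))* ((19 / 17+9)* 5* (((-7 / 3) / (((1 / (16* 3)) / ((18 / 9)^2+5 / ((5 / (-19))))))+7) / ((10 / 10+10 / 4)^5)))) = 96745651840 / 4040883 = 23941.71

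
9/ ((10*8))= 9/ 80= 0.11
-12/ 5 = -2.40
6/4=3/2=1.50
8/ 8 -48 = -47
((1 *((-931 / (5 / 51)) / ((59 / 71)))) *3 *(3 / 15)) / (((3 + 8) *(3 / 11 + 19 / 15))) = -30340359 / 74930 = -404.92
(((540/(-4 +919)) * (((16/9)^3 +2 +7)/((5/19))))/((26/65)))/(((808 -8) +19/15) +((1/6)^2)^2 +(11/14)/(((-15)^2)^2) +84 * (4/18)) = 28347620000/283590614243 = 0.10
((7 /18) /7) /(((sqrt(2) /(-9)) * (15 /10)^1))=-sqrt(2) /6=-0.24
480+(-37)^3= -50173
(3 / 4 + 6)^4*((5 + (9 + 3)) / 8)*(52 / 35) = 117448461 / 17920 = 6554.04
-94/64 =-47/32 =-1.47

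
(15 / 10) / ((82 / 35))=0.64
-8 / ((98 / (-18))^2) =-648 / 2401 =-0.27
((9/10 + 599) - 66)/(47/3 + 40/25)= 16017/518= 30.92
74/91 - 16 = -1382/91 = -15.19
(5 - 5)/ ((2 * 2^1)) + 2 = 2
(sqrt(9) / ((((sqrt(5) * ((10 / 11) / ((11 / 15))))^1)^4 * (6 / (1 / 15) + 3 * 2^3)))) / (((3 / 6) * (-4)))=-214358881 / 961875000000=-0.00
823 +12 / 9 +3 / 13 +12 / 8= 64433 / 78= 826.06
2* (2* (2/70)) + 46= 46.11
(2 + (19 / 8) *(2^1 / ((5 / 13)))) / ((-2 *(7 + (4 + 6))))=-287 / 680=-0.42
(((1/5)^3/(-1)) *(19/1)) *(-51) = 969/125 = 7.75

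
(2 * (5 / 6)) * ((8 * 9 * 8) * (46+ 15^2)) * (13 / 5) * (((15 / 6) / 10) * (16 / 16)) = 169104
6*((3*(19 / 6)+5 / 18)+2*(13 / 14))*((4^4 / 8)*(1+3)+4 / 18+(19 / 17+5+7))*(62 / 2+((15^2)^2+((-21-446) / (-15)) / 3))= 14456143574150 / 28917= 499918510.71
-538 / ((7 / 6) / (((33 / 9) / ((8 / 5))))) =-14795 / 14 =-1056.79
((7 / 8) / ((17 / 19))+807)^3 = 1326829862729125 / 2515456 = 527470908.94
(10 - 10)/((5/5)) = 0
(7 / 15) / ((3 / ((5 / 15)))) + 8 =1087 / 135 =8.05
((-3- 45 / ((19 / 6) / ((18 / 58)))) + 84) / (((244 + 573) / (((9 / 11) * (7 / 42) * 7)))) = 886221 / 9903674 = 0.09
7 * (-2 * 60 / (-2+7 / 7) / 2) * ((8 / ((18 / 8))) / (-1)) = -4480 / 3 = -1493.33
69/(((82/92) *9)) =1058/123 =8.60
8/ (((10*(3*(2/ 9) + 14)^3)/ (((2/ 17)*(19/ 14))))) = 513/ 12671120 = 0.00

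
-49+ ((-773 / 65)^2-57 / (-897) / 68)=92.43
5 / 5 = 1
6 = 6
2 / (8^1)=1 / 4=0.25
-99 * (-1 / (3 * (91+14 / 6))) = 99 / 280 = 0.35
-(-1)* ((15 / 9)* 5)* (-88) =-2200 / 3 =-733.33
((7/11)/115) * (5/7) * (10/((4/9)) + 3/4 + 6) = 117/1012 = 0.12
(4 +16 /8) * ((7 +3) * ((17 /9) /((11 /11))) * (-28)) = -9520 /3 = -3173.33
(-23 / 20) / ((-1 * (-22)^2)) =23 / 9680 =0.00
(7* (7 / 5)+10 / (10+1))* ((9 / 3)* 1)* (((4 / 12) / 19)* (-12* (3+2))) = -372 / 11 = -33.82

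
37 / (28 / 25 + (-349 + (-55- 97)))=-925 / 12497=-0.07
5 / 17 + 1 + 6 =124 / 17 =7.29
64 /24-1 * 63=-181 /3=-60.33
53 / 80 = 0.66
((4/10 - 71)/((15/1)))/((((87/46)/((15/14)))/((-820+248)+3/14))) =12998519/8526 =1524.57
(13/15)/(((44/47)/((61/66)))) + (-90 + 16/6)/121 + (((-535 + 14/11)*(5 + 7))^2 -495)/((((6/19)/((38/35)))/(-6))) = -258018654436639/304920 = -846184751.53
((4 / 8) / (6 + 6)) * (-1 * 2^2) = -1 / 6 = -0.17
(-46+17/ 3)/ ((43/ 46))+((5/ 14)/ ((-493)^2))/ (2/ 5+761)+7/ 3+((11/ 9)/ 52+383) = 342.21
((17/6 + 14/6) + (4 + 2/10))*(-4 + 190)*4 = 34844/5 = 6968.80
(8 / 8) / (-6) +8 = 47 / 6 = 7.83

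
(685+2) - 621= 66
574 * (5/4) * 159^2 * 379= 13749451065/2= 6874725532.50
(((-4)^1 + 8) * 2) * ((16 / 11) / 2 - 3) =-200 / 11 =-18.18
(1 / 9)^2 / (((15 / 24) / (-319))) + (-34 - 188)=-92462 / 405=-228.30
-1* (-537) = 537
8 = 8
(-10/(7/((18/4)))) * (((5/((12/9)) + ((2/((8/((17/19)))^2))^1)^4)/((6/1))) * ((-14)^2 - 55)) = -566.52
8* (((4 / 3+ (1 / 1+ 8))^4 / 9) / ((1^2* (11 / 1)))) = 921.33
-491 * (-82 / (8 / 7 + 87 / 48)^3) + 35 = 57834475321 / 36264691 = 1594.79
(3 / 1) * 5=15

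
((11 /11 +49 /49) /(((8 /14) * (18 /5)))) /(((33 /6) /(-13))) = -455 /198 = -2.30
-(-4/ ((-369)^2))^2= -16/ 18539817921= -0.00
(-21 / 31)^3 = -9261 / 29791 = -0.31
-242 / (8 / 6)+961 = 1559 / 2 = 779.50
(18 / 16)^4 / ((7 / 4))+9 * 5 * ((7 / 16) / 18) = 14401 / 7168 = 2.01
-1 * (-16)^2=-256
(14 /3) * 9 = 42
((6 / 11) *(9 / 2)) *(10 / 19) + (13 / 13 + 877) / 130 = 109301 / 13585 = 8.05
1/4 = 0.25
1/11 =0.09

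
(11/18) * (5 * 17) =935/18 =51.94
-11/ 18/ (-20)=11/ 360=0.03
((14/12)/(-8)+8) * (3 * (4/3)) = 377/12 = 31.42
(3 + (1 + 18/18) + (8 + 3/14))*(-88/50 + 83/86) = -63233/6020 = -10.50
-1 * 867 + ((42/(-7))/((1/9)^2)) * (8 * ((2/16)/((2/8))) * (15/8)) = -4512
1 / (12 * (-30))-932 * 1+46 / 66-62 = -3933491 / 3960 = -993.31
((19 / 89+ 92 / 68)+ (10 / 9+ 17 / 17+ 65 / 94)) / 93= 5592343 / 119039814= 0.05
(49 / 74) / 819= 7 / 8658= 0.00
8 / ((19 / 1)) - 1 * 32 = -600 / 19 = -31.58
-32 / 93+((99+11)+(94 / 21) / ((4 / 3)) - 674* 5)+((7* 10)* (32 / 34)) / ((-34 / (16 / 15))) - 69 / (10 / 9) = -1041397604 / 313565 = -3321.15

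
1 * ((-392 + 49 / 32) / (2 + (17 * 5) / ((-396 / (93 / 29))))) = -11957715 / 40168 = -297.69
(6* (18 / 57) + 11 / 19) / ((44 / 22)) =47 / 38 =1.24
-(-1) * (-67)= -67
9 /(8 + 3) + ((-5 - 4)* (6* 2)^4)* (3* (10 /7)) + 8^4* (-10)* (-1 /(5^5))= -38490529841 /48125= -799803.22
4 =4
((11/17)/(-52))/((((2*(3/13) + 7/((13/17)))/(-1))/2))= 11/4250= 0.00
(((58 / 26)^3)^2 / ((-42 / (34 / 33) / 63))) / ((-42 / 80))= 404479858280 / 1114992879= 362.76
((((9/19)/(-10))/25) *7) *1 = -63/4750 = -0.01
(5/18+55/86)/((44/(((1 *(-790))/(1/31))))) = -4346975/8514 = -510.57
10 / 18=5 / 9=0.56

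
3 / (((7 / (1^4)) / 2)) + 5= 41 / 7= 5.86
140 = 140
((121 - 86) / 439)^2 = 1225 / 192721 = 0.01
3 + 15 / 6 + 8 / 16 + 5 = 11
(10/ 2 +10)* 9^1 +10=145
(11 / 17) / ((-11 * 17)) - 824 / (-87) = 238049 / 25143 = 9.47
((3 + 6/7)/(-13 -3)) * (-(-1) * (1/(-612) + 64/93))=-39075/236096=-0.17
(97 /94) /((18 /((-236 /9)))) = -5723 /3807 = -1.50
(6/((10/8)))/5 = 24/25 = 0.96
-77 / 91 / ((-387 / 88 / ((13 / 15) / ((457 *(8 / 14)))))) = 1694 / 2652885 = 0.00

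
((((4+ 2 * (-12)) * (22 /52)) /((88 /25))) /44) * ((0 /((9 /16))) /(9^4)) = 0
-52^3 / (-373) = 140608 / 373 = 376.97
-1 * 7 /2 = -7 /2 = -3.50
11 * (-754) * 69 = -572286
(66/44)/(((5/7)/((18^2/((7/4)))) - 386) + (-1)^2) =-1944/498955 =-0.00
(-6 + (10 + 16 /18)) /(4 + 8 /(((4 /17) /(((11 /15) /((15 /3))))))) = 550 /1011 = 0.54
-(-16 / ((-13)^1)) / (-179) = 16 / 2327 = 0.01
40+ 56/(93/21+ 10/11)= 20752/411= 50.49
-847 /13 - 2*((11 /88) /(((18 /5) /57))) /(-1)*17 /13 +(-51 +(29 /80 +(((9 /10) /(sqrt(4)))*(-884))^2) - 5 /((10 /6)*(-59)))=158134.28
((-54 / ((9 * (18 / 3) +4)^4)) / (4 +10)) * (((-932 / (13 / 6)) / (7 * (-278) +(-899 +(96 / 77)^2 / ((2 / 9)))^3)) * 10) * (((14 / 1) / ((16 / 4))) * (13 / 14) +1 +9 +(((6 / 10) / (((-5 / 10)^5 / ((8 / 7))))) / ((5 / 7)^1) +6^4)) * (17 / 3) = -407123189782109088057 / 27202766985271769154484606580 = -0.00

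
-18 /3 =-6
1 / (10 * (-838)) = -1 / 8380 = -0.00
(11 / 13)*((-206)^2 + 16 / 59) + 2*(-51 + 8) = 27475178 / 767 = 35821.61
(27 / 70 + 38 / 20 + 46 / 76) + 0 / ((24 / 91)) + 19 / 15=16589 / 3990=4.16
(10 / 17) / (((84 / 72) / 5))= 300 / 119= 2.52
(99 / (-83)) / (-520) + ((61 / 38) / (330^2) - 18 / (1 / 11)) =-110510377067 / 558139725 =-198.00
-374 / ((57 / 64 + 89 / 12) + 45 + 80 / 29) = -2082432 / 312175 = -6.67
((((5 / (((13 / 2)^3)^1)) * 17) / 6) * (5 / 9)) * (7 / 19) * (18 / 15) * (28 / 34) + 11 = 4136477 / 375687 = 11.01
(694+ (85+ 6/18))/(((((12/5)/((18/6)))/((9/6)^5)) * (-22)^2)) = 473445/30976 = 15.28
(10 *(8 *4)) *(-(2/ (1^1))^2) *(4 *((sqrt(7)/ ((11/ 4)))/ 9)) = -20480 *sqrt(7)/ 99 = -547.32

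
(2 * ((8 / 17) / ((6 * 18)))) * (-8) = -32 / 459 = -0.07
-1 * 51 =-51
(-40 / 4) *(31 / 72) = -155 / 36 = -4.31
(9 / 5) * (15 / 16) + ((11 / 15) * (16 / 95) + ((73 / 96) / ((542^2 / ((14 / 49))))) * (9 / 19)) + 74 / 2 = 1819643854493 / 46884734400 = 38.81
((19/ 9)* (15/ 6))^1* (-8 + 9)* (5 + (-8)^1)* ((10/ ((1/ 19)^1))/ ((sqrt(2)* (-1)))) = 9025* sqrt(2)/ 6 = 2127.21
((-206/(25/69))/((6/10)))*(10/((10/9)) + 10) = -90022/5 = -18004.40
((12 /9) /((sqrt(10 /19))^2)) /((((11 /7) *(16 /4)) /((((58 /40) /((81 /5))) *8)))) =3857 /13365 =0.29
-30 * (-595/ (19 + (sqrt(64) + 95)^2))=8925/ 5314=1.68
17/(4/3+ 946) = 51/2842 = 0.02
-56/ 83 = -0.67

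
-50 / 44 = -25 / 22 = -1.14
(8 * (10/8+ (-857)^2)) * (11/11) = 5875602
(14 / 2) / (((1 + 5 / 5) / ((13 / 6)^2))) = 1183 / 72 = 16.43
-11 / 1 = -11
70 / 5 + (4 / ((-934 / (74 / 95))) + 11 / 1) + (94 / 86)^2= 2148500758 / 82030885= 26.19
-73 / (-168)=73 / 168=0.43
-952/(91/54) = -7344/13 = -564.92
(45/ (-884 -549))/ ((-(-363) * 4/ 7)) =-105/ 693572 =-0.00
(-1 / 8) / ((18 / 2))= -1 / 72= -0.01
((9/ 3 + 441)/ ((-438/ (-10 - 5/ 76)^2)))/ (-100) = 1.03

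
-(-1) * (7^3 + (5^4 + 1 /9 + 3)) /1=8740 /9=971.11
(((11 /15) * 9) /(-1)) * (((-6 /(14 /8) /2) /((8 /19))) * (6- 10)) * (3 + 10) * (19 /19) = -48906 /35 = -1397.31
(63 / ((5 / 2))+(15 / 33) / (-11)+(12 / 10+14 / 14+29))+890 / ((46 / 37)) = 10745556 / 13915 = 772.23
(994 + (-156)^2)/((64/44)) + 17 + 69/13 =1813415/104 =17436.68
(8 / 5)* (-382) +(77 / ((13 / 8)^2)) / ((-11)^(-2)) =2464976 / 845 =2917.13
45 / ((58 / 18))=13.97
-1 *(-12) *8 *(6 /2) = 288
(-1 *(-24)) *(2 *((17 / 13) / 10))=408 / 65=6.28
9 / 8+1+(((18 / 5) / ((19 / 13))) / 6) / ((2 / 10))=635 / 152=4.18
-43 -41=-84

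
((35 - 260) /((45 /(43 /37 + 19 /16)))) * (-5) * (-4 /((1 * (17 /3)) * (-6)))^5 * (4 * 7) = 1947400 /52534709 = 0.04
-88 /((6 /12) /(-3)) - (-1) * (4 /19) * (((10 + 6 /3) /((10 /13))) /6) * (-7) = 49796 /95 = 524.17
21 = 21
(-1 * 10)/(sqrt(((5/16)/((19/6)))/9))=-95.50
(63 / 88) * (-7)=-441 / 88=-5.01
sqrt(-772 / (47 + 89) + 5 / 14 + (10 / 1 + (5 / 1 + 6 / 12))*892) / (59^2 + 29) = 23*sqrt(369971) / 417690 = 0.03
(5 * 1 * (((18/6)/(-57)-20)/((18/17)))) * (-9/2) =426.12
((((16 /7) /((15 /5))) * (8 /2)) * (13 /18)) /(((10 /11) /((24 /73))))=18304 /22995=0.80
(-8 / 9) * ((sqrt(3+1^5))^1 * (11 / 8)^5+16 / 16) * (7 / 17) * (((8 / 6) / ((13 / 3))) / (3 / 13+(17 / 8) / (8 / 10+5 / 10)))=-138005 / 211072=-0.65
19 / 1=19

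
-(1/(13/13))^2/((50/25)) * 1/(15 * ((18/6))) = -0.01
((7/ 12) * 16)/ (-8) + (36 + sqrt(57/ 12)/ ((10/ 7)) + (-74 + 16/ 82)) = -9587/ 246 + 7 * sqrt(19)/ 20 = -37.45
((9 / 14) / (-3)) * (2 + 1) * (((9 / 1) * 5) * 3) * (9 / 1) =-10935 / 14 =-781.07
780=780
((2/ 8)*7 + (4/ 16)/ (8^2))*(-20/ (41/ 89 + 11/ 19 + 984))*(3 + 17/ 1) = -18981475/ 26651232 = -0.71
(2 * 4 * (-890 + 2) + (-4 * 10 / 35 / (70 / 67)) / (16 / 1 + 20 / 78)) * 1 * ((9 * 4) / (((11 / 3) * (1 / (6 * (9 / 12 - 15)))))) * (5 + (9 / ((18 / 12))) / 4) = 38763020.25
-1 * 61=-61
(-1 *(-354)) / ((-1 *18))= -59 / 3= -19.67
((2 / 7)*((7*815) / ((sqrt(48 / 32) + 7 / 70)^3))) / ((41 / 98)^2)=-172199720000 / 135625909 + 11975707800000*sqrt(6) / 5560662269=4005.67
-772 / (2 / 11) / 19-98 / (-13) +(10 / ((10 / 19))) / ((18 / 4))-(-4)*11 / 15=-2320586 / 11115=-208.78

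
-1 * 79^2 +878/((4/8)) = -4485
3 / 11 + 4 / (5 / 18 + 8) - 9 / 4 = -9795 / 6556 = -1.49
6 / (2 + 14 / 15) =45 / 22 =2.05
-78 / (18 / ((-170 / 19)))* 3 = 2210 / 19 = 116.32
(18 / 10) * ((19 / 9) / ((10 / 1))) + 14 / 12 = 1.55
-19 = -19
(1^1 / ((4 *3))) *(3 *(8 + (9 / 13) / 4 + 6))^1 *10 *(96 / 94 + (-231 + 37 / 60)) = -476692337 / 58656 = -8126.92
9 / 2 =4.50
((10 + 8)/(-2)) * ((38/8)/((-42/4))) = 57/14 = 4.07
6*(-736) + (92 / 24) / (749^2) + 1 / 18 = -22296143209 / 5049009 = -4415.94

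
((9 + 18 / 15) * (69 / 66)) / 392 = 1173 / 43120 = 0.03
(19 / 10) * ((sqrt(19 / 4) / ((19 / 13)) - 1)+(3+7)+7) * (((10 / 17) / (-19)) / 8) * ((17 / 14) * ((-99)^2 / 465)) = -3267 / 1085 - 42471 * sqrt(19) / 659680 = -3.29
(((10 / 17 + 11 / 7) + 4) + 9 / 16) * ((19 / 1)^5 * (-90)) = -1426121599545 / 952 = -1498026890.28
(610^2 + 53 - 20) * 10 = 3721330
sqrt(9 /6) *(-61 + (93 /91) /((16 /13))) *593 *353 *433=-610819300723 *sqrt(6) /224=-6679444695.60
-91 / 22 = -4.14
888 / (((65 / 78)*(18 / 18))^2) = 31968 / 25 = 1278.72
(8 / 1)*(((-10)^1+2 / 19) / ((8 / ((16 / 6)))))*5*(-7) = 52640 / 57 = 923.51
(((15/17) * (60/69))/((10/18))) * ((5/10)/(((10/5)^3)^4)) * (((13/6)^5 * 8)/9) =1856465/259448832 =0.01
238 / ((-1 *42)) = -17 / 3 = -5.67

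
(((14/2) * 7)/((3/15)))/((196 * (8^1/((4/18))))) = 5/144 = 0.03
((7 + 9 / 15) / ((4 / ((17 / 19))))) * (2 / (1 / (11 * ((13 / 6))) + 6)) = 2431 / 4320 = 0.56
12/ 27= 4/ 9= 0.44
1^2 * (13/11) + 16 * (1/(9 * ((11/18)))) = 45/11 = 4.09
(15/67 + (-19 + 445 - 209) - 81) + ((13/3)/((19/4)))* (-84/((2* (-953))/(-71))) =161799493/1213169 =133.37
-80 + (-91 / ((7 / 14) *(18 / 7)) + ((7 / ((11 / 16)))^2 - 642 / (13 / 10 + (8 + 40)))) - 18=-41946559 / 536877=-78.13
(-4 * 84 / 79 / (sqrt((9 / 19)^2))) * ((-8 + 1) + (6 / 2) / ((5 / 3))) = 55328 / 1185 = 46.69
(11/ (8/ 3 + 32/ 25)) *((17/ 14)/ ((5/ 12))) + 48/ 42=9599/ 1036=9.27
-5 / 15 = -1 / 3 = -0.33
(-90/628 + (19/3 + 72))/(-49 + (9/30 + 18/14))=-2577925/1563249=-1.65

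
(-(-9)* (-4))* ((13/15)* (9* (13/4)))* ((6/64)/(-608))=0.14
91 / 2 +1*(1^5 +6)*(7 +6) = 136.50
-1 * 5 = -5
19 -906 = -887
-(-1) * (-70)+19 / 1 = -51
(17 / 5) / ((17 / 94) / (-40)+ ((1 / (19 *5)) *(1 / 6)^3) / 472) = -1547733312 / 2058109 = -752.02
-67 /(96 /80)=-335 /6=-55.83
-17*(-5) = 85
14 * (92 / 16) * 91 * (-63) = -923013 / 2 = -461506.50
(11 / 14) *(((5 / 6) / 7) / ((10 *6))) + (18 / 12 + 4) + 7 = 12.50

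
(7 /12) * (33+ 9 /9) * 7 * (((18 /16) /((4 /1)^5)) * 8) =2499 /2048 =1.22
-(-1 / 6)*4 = 2 / 3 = 0.67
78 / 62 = 39 / 31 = 1.26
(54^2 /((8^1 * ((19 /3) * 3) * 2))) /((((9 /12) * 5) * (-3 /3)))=-243 /95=-2.56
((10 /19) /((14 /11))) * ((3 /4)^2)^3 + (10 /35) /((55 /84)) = 15279657 /29962240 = 0.51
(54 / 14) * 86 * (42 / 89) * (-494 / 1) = -6882408 / 89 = -77330.43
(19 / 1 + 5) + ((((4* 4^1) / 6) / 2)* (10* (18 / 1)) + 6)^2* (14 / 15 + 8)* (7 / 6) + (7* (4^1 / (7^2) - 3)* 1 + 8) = 22075297 / 35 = 630722.77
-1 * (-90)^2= -8100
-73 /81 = -0.90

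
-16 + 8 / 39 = -616 / 39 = -15.79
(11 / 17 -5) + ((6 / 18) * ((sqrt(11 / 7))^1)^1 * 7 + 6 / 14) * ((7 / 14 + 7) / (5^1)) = 0.68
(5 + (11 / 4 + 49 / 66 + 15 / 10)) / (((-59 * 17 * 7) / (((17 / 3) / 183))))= -1319 / 29929284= -0.00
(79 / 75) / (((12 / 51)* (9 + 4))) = 1343 / 3900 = 0.34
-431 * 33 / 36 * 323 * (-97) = 148540271 / 12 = 12378355.92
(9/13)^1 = 9/13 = 0.69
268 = 268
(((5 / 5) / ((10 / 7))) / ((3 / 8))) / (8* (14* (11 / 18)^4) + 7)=4374 / 53005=0.08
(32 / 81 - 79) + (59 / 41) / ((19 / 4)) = -4940777 / 63099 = -78.30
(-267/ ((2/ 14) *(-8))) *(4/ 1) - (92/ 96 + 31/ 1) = 21661/ 24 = 902.54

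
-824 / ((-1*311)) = 824 / 311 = 2.65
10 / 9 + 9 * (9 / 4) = 769 / 36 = 21.36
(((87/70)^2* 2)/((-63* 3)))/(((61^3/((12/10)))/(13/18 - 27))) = 397793/175172586750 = 0.00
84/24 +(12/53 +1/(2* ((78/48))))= 5559/1378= 4.03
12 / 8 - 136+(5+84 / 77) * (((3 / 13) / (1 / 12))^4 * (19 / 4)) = 984563585 / 628342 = 1566.92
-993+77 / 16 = -15811 / 16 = -988.19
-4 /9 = -0.44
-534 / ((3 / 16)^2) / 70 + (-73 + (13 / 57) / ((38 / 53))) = -289.67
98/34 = 49/17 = 2.88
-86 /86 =-1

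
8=8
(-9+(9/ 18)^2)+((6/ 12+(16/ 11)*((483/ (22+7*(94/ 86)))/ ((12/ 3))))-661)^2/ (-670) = -37970476330931/ 58573075000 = -648.26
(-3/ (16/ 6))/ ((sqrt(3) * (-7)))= 3 * sqrt(3)/ 56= 0.09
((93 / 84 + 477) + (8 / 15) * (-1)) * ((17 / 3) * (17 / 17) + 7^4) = 72409741 / 63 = 1149360.97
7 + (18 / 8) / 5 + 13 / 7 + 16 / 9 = 13967 / 1260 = 11.08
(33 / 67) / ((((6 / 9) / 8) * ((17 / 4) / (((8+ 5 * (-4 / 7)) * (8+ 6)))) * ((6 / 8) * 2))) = 76032 / 1139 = 66.75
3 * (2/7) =0.86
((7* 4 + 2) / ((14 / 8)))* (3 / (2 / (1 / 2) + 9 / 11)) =3960 / 371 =10.67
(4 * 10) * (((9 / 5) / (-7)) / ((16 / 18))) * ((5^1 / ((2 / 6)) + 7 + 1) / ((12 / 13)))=-8073 / 28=-288.32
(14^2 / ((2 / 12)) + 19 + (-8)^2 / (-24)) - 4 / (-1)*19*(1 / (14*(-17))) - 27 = 415910 / 357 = 1165.01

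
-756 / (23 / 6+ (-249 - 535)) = 4536 / 4681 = 0.97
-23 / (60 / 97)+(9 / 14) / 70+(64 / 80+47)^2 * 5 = 8369464 / 735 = 11387.03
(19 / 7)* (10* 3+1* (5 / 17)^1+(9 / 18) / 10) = 82.36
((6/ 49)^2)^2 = 1296/ 5764801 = 0.00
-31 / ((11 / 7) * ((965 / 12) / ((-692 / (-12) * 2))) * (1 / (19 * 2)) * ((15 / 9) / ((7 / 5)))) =-239661744 / 265375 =-903.11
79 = 79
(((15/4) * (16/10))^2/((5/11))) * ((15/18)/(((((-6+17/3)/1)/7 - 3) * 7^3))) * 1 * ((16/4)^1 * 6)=-297/196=-1.52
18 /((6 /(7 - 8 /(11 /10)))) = -9 /11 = -0.82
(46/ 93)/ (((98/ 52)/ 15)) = 5980/ 1519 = 3.94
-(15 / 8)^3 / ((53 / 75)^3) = -1423828125 / 76225024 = -18.68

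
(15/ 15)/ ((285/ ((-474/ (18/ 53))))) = -4187/ 855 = -4.90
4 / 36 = 1 / 9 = 0.11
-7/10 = -0.70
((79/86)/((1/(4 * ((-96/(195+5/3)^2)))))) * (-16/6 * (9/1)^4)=159.56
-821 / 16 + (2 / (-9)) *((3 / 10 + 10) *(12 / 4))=-13963 / 240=-58.18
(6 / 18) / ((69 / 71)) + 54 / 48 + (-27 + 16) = -15785 / 1656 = -9.53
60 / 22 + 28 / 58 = 1024 / 319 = 3.21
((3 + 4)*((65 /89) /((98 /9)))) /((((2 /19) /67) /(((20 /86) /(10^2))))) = 148941 /214312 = 0.69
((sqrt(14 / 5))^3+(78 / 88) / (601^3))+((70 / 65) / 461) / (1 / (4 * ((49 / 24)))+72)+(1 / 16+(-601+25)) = -233019487905335368111 / 404591645815355856+14 * sqrt(70) / 25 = -571.25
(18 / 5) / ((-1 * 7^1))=-18 / 35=-0.51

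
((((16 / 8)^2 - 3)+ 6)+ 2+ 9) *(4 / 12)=6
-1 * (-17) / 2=17 / 2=8.50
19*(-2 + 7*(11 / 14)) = 133 / 2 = 66.50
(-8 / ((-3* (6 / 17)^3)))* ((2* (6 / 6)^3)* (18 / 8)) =4913 / 18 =272.94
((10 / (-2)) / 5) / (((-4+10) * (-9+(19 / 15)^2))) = 75 / 3328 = 0.02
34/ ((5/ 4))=136/ 5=27.20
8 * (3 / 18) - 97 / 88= 61 / 264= 0.23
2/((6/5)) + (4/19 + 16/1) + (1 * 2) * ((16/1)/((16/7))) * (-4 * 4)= -11749/57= -206.12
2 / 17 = 0.12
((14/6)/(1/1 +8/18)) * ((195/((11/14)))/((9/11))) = 490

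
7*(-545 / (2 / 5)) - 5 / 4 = -38155 / 4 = -9538.75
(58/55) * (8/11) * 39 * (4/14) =36192/4235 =8.55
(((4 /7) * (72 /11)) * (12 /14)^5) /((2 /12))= 10.38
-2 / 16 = -1 / 8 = -0.12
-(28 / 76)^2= -49 / 361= -0.14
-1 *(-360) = 360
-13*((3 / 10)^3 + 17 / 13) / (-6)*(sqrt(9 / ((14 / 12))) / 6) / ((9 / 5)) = 17351*sqrt(42) / 151200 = 0.74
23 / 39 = 0.59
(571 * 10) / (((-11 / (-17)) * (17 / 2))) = 11420 / 11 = 1038.18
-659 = -659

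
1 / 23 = 0.04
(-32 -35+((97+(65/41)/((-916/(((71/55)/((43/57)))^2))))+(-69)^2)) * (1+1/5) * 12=3623012502744654/52514789525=68990.33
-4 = -4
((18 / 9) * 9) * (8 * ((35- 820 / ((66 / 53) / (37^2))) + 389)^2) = 14146131760750144 / 121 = 116910179840910.28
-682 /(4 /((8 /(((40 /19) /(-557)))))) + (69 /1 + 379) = 3613283 /10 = 361328.30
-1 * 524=-524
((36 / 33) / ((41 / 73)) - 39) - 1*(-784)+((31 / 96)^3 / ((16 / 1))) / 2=9537354269533 / 12768509952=746.94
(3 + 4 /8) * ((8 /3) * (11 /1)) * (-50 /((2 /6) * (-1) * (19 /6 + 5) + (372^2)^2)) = -92400 /344702366159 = -0.00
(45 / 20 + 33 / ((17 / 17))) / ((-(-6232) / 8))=141 / 3116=0.05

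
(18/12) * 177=531/2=265.50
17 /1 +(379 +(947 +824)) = 2167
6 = 6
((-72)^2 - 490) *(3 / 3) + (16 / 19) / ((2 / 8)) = 89250 / 19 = 4697.37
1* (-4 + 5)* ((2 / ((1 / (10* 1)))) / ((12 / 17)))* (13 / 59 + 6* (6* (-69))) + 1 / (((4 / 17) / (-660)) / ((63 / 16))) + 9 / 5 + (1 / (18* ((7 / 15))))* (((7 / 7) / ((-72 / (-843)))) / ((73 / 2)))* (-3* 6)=-589116273757 / 7235760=-81417.33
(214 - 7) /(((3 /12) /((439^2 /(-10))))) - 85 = -79786919 /5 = -15957383.80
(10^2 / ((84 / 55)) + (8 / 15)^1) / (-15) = -6931 / 1575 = -4.40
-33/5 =-6.60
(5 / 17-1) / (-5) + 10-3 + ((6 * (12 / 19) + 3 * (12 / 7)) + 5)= 238236 / 11305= 21.07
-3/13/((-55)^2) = -0.00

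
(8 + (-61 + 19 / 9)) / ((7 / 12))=-1832 / 21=-87.24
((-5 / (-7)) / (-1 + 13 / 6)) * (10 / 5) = 60 / 49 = 1.22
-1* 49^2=-2401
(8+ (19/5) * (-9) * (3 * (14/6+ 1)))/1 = -334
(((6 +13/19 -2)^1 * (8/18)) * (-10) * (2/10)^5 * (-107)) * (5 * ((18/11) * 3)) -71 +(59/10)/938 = -2621910121/49010500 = -53.50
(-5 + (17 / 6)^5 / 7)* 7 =1147697 / 7776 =147.59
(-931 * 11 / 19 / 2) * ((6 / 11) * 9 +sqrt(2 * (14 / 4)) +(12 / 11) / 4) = -2793 / 2- 539 * sqrt(7) / 2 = -2109.53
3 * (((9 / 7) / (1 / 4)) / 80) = 27 / 140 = 0.19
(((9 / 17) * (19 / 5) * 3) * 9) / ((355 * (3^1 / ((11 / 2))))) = 16929 / 60350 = 0.28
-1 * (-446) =446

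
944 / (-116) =-236 / 29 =-8.14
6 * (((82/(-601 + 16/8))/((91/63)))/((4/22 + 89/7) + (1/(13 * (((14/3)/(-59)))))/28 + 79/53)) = -1011957408/25540847855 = -0.04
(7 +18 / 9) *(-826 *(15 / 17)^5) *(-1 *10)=56451937500 / 1419857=39758.89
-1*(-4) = 4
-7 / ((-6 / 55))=385 / 6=64.17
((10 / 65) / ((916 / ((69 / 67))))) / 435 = 23 / 57843110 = 0.00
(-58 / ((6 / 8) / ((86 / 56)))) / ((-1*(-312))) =-0.38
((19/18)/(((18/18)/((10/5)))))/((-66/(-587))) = 18.78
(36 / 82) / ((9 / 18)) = 36 / 41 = 0.88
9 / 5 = 1.80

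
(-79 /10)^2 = 6241 /100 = 62.41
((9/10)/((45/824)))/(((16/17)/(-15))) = -5253/20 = -262.65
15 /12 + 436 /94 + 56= 61.89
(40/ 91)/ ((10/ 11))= 44/ 91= 0.48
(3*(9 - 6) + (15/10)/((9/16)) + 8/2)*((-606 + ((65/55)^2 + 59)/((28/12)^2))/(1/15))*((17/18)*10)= -3355040950/2541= -1320362.44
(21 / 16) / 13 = 21 / 208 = 0.10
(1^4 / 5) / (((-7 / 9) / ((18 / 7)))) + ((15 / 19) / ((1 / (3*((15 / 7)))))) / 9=-453 / 4655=-0.10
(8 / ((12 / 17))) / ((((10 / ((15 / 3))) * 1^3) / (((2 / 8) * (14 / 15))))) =119 / 90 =1.32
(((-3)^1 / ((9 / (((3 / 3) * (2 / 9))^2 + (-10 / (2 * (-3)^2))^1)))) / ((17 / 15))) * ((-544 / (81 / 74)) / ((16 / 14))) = -424760 / 6561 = -64.74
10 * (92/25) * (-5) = -184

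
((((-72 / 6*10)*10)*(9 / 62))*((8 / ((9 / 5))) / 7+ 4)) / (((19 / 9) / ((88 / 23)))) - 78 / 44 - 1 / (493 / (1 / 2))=-753398963351 / 514257667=-1465.02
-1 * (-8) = 8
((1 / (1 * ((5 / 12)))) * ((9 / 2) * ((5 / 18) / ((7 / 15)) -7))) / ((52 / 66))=-87.79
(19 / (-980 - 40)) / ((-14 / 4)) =19 / 3570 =0.01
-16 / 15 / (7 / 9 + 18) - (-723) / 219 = 200141 / 61685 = 3.24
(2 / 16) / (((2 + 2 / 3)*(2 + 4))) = 1 / 128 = 0.01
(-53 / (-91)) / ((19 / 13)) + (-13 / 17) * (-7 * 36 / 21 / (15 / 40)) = 56229 / 2261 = 24.87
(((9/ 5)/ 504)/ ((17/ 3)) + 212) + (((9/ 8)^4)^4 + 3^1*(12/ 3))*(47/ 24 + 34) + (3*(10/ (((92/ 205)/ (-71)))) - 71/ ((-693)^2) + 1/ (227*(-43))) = -79780378181843049346560623112217/ 20636560859222839362595061760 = -3865.97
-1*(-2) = 2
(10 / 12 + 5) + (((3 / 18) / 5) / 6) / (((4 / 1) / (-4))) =1049 / 180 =5.83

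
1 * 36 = 36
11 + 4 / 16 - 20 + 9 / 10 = -157 / 20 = -7.85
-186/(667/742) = -138012/667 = -206.91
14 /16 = 7 /8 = 0.88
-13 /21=-0.62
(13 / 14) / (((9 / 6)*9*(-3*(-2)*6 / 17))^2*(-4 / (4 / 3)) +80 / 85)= -3757 / 9916424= -0.00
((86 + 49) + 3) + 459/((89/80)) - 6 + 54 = 53274/89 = 598.58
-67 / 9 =-7.44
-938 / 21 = -134 / 3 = -44.67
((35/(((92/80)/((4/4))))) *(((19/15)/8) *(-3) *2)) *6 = -3990/23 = -173.48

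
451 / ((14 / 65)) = 2093.93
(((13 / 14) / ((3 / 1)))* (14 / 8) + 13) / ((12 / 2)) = 325 / 144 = 2.26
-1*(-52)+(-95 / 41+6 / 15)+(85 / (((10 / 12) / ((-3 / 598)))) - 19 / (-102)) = 311088341 / 6252090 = 49.76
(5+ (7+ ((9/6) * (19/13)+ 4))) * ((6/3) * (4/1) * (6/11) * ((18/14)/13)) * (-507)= -27864/7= -3980.57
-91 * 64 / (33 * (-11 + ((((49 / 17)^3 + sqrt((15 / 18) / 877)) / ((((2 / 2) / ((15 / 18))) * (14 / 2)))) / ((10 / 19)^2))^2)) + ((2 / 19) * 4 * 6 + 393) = 26210931740336569177803477414297600 * sqrt(26310) / 795837856333844286563495600387778413339 + 5952604139293814382597719174364673697663385 / 15120919270343041444706416407367789853441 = 393.67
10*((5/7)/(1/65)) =3250/7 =464.29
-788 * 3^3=-21276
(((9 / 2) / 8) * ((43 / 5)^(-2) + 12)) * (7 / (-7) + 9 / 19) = -999585 / 281048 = -3.56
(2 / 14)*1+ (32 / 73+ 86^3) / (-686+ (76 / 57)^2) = -1462387013 / 1573369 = -929.46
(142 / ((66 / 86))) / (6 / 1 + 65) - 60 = -1894 / 33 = -57.39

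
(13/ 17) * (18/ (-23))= -234/ 391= -0.60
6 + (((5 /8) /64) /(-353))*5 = 1084391 /180736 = 6.00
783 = 783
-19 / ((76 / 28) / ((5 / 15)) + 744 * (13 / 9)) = -399 / 22739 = -0.02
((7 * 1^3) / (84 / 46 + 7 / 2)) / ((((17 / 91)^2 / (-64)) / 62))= -149432.96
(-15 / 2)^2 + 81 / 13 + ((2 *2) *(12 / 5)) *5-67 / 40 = 56579 / 520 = 108.81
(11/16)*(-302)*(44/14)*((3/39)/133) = -18271/48412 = -0.38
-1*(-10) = 10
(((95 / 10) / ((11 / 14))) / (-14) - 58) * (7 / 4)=-9065 / 88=-103.01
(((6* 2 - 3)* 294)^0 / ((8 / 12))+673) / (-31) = -1349 / 62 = -21.76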